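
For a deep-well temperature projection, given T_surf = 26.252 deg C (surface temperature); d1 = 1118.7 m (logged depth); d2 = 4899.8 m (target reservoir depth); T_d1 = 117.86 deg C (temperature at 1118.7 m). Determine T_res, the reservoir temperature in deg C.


Step 1: grad = (T_d1 - T_surf)/d1 * 1000 = (117.86 - 26.252)/1118.7 * 1000 = 81.88791 deg C/km
Step 2: T_res = T_surf + grad*d2/1000 = 26.252 + 81.88791*4899.8/1000 = 427.49 deg C
T_res = 427.49 deg C


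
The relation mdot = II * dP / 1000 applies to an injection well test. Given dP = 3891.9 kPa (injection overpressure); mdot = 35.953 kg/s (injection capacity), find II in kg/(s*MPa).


II = mdot * 1000 / dP
II = 35.953 * 1000 / 3891.9
II = 9.2379 kg/(s*MPa)


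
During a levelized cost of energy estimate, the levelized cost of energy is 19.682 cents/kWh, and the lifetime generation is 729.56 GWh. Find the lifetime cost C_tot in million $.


C_tot = LCOE / 100 * E_tot
C_tot = 19.682 / 100 * 729.56
C_tot = 143.59 million $


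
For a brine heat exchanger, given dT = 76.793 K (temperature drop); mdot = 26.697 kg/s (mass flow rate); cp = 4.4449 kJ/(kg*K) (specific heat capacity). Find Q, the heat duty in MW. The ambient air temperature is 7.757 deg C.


Q = mdot * cp * dT / 1000
Q = 26.697 * 4.4449 * 76.793 / 1000
Q = 9.1127 MW


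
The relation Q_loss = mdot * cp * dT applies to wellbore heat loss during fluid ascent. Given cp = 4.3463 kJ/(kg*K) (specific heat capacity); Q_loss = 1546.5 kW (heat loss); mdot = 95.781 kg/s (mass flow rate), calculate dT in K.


dT = Q_loss / (mdot * cp)
dT = 1546.5 / (95.781 * 4.3463)
dT = 3.7149 K


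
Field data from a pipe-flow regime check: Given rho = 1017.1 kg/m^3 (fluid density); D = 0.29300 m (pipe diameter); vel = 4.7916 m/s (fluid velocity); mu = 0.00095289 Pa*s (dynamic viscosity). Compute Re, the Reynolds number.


Re = rho * vel * D / mu
Re = 1017.1 * 4.7916 * 0.29300 / 0.00095289
Re = 1.4985e+06


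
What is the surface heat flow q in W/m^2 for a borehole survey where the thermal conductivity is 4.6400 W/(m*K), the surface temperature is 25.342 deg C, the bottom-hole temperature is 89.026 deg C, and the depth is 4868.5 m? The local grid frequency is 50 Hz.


Step 1: grad = (T_d - T_surf)/d * 1000 = (89.026 - 25.342)/4868.5 * 1000 = 13.08083 deg C/km
Step 2: q = k * grad / 1000 = 4.64 * 13.08083 / 1000 = 0.060695 W/m^2
q = 0.060695 W/m^2


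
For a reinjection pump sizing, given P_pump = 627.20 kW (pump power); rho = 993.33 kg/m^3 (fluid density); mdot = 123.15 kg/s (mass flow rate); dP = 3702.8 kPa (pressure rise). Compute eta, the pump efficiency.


eta = mdot * dP / (rho * P_pump)
eta = 123.15 * 3702.8 / (993.33 * 627.20)
eta = 0.73192


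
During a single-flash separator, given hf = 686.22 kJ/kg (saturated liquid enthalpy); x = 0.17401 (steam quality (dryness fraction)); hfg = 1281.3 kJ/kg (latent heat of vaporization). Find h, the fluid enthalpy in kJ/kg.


h = hf + x * hfg
h = 686.22 + 0.17401 * 1281.3
h = 909.18 kJ/kg


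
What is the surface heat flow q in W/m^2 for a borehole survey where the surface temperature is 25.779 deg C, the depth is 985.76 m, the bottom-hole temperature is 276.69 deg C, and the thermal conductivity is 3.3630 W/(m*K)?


Step 1: grad = (T_d - T_surf)/d * 1000 = (276.69 - 25.779)/985.76 * 1000 = 254.5356 deg C/km
Step 2: q = k * grad / 1000 = 3.363 * 254.5356 / 1000 = 0.85600 W/m^2
q = 0.85600 W/m^2


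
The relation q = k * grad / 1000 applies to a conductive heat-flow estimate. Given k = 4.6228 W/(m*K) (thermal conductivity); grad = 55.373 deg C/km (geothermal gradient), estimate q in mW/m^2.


q = k * grad / 1000
q = 4.6228 * 55.373 / 1000
q = 0.2559783 W/m^2
Convert: 0.2559783 W/m^2 * 1000.0 = 255.98 mW/m^2
q = 255.98 mW/m^2


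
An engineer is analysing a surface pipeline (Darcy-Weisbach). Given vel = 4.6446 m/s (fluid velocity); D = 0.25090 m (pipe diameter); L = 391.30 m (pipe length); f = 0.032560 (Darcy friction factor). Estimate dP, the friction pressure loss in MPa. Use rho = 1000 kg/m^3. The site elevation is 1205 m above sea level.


dP = f * (L/D) * (rho*vel^2/2) / 1000
dP = 0.032560 * (391.30/0.25090) * (1000*4.6446^2/2) / 1000
dP = 547.7220 kPa
Convert: 547.7220 kPa * 0.001 = 0.54772 MPa
dP = 0.54772 MPa


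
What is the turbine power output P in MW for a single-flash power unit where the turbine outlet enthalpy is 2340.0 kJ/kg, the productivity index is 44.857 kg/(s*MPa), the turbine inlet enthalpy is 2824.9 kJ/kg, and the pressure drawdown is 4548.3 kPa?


Step 1: mdot = PI * dP / 1000 = 44.857 * 4548.3 / 1000 = 204.0231 kg/s
Step 2: P = mdot*(h_in - h_out)/1000 = 204.0231*(2824.9 - 2340.0)/1000 = 98.931 MW
P = 98.931 MW


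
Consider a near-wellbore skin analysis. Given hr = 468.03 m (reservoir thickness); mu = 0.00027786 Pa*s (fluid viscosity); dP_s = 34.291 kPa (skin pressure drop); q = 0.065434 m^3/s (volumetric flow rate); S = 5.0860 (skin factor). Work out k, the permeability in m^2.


k = S*q*mu / (2*pi*dP_s*1000*hr)
k = 5.0860*0.065434*0.00027786 / (2*pi*34.291*1000*468.03)
k = 9.1701e-13 m^2


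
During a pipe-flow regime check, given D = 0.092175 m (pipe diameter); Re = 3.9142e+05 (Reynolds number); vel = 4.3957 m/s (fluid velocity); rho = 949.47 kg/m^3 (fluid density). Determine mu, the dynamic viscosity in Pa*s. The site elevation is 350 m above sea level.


mu = rho * vel * D / Re
mu = 949.47 * 4.3957 * 0.092175 / 3.9142e+05
mu = 0.00098283 Pa*s


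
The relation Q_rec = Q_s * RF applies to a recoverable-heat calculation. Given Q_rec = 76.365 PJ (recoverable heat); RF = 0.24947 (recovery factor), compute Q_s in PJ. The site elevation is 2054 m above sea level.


Q_s = Q_rec / RF
Q_s = 76.365 / 0.24947
Q_s = 306.11 PJ


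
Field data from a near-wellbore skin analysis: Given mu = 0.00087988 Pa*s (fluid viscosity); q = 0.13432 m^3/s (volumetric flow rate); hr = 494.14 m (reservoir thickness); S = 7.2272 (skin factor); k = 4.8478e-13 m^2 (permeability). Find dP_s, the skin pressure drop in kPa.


dP_s = S * q * mu / (2*pi*k*hr) / 1000
dP_s = 7.2272 * 0.13432 * 0.00087988 / (2*pi*4.8478e-13*494.14) / 1000
dP_s = 567.49 kPa


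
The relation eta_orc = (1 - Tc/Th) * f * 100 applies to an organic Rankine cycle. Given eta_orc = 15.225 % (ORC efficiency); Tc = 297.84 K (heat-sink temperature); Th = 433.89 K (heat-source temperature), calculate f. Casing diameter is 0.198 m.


f = (eta_orc/100) / (1 - Tc/Th)
f = (15.225/100) / (1 - 297.84/433.89)
f = 0.48555


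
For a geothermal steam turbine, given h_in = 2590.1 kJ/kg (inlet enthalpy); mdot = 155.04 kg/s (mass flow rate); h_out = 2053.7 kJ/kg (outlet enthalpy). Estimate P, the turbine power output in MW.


P = mdot * (h_in - h_out) / 1000
P = 155.04 * (2590.1 - 2053.7) / 1000
P = 83.163 MW


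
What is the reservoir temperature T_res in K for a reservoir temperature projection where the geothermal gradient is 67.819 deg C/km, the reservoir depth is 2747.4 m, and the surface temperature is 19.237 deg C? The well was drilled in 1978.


T_res = T_surf + grad * d / 1000
T_res = 19.237 + 67.819 * 2747.4 / 1000
T_res = 205.5629 deg C
Convert to K: 205.5629 + 273.15 = 478.71 K
T_res = 478.71 K


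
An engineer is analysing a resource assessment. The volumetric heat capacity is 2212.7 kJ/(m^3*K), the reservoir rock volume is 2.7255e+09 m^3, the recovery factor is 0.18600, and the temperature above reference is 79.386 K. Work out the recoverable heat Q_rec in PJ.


Step 1: Q_s = Vr*rhoc*dT/1e12 = 2.7255e+09*2212.7*79.386/1e12 = 478.7542 PJ
Step 2: Q_rec = Q_s * RF = 478.7542 * 0.186 = 89.048 PJ
Q_rec = 89.048 PJ


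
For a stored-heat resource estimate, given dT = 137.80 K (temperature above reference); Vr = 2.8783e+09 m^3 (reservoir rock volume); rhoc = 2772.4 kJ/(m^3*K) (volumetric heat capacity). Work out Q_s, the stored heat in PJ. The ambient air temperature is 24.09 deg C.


Q_s = Vr * rhoc * dT / 1e12
Q_s = 2.8783e+09 * 2772.4 * 137.80 / 1e12
Q_s = 1099.6 PJ


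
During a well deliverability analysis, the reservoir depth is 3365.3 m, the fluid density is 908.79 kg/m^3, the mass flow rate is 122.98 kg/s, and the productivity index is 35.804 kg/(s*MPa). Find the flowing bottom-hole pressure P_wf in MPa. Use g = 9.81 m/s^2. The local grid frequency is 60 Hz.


Step 1: P_i = rho*g*h/1e6 = 908.79*9.81*3365.3/1e6 = 30.00242 MPa
Step 2: P_wf = P_i - mdot/PI = 30.00242 - 122.98/35.804 = 26.568 MPa
P_wf = 26.568 MPa


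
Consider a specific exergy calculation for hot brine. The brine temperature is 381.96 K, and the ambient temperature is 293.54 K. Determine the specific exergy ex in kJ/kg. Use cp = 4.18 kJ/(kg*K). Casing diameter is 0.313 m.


ex = cp * ((T_b - T_0) - T_0 * ln(T_b/T_0))
ex = 4.18 * ((381.96 - 293.54) - 293.54 * ln(381.96/293.54))
ex = 46.525 kJ/kg


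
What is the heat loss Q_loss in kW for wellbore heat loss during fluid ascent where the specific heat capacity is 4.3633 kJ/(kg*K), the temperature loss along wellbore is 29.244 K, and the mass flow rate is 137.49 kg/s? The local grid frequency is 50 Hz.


Q_loss = mdot * cp * dT
Q_loss = 137.49 * 4.3633 * 29.244
Q_loss = 17544 kW


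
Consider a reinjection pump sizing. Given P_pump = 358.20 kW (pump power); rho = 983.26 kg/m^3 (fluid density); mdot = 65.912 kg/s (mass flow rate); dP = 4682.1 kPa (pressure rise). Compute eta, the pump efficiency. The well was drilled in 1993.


eta = mdot * dP / (rho * P_pump)
eta = 65.912 * 4682.1 / (983.26 * 358.20)
eta = 0.87622


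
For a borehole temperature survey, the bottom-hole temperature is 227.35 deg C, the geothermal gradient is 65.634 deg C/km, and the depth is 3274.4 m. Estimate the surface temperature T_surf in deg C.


T_surf = T_d - grad * d / 1000
T_surf = 227.35 - 65.634 * 3274.4 / 1000
T_surf = 12.438 deg C


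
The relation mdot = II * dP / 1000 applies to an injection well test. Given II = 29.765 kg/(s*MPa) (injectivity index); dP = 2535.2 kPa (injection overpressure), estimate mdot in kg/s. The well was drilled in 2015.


mdot = II * dP / 1000
mdot = 29.765 * 2535.2 / 1000
mdot = 75.460 kg/s


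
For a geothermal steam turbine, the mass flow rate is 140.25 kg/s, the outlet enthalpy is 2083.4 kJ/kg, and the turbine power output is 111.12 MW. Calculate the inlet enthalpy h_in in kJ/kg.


h_in = h_out + P * 1000 / mdot
h_in = 2083.4 + 111.12 * 1000 / 140.25
h_in = 2875.7 kJ/kg


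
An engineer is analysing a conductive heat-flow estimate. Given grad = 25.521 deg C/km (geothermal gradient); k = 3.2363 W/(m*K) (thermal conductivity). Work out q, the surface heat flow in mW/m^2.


q = k * grad / 1000
q = 3.2363 * 25.521 / 1000
q = 0.08259361 W/m^2
Convert: 0.08259361 W/m^2 * 1000.0 = 82.594 mW/m^2
q = 82.594 mW/m^2


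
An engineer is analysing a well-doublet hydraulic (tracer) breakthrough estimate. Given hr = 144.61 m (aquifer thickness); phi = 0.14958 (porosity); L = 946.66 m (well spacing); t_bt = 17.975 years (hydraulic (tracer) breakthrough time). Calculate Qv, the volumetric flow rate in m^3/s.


Qv = pi*hr*phi*L^2 / (3*t_bt*365.25*86400)
Qv = pi*144.61*0.14958*946.66^2 / (3*17.975*365.25*86400)
Qv = 0.035786 m^3/s


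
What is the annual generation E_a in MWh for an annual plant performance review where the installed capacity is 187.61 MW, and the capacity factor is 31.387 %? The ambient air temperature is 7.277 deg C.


E_a = CF / 100 * cap * 8760
E_a = 31.387 / 100 * 187.61 * 8760
E_a = 5.1583e+05 MWh


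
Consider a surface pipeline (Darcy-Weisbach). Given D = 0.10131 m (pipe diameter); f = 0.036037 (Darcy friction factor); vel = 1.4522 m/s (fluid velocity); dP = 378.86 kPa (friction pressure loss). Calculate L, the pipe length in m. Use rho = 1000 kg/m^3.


L = dP*1000*D / (f*rho*vel^2/2)
L = 378.86*1000*0.10131 / (0.036037*1000*1.4522^2/2)
L = 1010.1 m


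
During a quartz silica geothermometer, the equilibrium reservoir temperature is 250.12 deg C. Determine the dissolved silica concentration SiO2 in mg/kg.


SiO2 = 10^(5.19 - 1309/(T_eq + 273.15))
SiO2 = 10^(5.19 - 1309/(250.12 + 273.15))
SiO2 = 488.00 mg/kg


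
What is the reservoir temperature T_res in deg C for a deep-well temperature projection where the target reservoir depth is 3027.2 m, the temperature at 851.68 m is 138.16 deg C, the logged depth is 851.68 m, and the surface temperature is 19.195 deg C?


Step 1: grad = (T_d1 - T_surf)/d1 * 1000 = (138.16 - 19.195)/851.68 * 1000 = 139.6827 deg C/km
Step 2: T_res = T_surf + grad*d2/1000 = 19.195 + 139.6827*3027.2/1000 = 442.04 deg C
T_res = 442.04 deg C


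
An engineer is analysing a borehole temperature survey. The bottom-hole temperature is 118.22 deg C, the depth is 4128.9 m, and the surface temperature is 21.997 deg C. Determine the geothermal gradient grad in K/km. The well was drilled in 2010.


grad = (T_d - T_surf) / d * 1000
grad = (118.22 - 21.997) / 4128.9 * 1000
grad = 23.30475 deg C/km
Convert: 23.30475 deg C/km * 1.0 = 23.305 K/km
grad = 23.305 K/km


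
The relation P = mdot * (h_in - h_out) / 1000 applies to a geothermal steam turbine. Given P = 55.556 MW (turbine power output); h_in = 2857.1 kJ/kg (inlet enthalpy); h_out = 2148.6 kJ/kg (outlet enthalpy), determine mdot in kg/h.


mdot = P * 1000 / (h_in - h_out)
mdot = 55.556 * 1000 / (2857.1 - 2148.6)
mdot = 78.41355 kg/s
Convert: 78.41355 kg/s * 3600.0 = 2.8229e+05 kg/h
mdot = 2.8229e+05 kg/h


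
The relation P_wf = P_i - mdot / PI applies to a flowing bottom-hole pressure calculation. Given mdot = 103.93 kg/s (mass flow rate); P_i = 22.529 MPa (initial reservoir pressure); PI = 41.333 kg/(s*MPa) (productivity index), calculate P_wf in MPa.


P_wf = P_i - mdot / PI
P_wf = 22.529 - 103.93 / 41.333
P_wf = 20.015 MPa


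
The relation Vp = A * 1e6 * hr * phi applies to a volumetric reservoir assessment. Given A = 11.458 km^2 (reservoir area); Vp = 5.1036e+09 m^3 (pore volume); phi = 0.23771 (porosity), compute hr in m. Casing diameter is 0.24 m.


hr = Vp / (A * 1e6 * phi)
hr = 5.1036e+09 / (11.458 * 1e6 * 0.23771)
hr = 1873.8 m


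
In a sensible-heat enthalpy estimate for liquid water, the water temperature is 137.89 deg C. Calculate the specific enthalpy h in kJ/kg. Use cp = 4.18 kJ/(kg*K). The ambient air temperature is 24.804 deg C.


h = cp * T
h = 4.18 * 137.89
h = 576.38 kJ/kg


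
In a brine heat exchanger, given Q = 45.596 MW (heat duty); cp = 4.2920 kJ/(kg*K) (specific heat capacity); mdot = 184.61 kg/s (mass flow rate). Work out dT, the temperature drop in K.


dT = Q * 1000 / (mdot * cp)
dT = 45.596 * 1000 / (184.61 * 4.2920)
dT = 57.546 K


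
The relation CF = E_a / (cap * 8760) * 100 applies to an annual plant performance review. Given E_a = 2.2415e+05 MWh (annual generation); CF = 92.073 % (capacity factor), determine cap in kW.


cap = E_a / (CF/100 * 8760)
cap = 2.2415e+05 / (92.073/100 * 8760)
cap = 27.79088 MW
Convert: 27.79088 MW * 1000.0 = 27791 kW
cap = 27791 kW


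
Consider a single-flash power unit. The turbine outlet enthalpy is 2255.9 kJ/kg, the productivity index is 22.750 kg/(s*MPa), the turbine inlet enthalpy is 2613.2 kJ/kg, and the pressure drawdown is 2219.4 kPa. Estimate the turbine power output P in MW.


Step 1: mdot = PI * dP / 1000 = 22.75 * 2219.4 / 1000 = 50.49135 kg/s
Step 2: P = mdot*(h_in - h_out)/1000 = 50.49135*(2613.2 - 2255.9)/1000 = 18.041 MW
P = 18.041 MW


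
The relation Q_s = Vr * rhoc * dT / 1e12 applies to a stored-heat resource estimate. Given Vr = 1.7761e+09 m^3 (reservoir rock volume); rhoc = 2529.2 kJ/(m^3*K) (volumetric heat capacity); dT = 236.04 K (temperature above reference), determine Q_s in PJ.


Q_s = Vr * rhoc * dT / 1e12
Q_s = 1.7761e+09 * 2529.2 * 236.04 / 1e12
Q_s = 1060.3 PJ


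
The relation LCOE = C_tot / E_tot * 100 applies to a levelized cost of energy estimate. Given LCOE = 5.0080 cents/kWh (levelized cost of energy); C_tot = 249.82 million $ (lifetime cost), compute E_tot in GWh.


E_tot = C_tot / LCOE * 100
E_tot = 249.82 / 5.0080 * 100
E_tot = 4988.4 GWh


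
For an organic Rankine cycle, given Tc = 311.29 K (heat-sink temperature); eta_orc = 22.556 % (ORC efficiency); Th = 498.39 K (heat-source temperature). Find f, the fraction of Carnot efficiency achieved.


f = (eta_orc/100) / (1 - Tc/Th)
f = (22.556/100) / (1 - 311.29/498.39)
f = 0.60084


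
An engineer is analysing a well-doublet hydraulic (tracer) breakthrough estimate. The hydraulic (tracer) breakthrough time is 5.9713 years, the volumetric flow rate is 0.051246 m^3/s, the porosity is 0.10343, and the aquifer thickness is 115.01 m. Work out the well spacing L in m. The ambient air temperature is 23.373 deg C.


L = sqrt(t_bt*365.25*86400*3*Qv / (pi*hr*phi))
L = sqrt(5.9713*365.25*86400*3*0.051246 / (pi*115.01*0.10343))
L = 880.46 m


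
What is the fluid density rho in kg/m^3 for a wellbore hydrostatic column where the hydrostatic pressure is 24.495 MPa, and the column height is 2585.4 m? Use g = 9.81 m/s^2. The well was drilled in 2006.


rho = P * 1e6 / (g * h)
rho = 24.495 * 1e6 / (9.81 * 2585.4)
rho = 965.79 kg/m^3


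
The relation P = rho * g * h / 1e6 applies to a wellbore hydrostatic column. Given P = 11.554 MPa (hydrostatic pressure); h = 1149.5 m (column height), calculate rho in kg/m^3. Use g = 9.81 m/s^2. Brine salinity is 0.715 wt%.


rho = P * 1e6 / (g * h)
rho = 11.554 * 1e6 / (9.81 * 1149.5)
rho = 1024.6 kg/m^3


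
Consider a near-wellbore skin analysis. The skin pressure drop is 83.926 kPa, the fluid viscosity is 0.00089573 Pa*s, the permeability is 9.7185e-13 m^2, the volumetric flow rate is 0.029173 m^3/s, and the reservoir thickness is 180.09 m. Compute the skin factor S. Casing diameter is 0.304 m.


S = dP_s * 1000 * 2*pi*k*hr / (q*mu)
S = 83.926 * 1000 * 2*pi*9.7185e-13*180.09 / (0.029173*0.00089573)
S = 3.5319


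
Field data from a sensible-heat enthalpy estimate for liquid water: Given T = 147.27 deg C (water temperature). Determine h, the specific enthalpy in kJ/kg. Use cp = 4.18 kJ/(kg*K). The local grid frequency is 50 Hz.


h = cp * T
h = 4.18 * 147.27
h = 615.59 kJ/kg


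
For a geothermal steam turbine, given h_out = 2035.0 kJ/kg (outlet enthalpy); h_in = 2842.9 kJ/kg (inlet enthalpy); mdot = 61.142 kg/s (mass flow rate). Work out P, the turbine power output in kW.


P = mdot * (h_in - h_out) / 1000
P = 61.142 * (2842.9 - 2035.0) / 1000
P = 49.39662 MW
Convert: 49.39662 MW * 1000.0 = 49397 kW
P = 49397 kW


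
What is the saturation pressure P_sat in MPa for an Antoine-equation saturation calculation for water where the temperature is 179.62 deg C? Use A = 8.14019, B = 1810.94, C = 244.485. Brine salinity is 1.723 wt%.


P_sat = 10^(A - B/(C + T)) / 760 * 0.101325
P_sat = 10^(8.14019 - 1810.94/(244.485 + 179.62)) / 760 * 0.101325
P_sat = 0.98870 MPa


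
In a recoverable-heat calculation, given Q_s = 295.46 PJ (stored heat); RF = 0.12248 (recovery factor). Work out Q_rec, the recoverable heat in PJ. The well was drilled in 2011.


Q_rec = Q_s * RF
Q_rec = 295.46 * 0.12248
Q_rec = 36.188 PJ


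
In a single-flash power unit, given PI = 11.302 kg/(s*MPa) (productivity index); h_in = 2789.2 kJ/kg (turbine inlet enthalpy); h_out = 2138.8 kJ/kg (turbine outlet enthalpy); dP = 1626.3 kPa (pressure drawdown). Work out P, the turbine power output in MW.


Step 1: mdot = PI * dP / 1000 = 11.302 * 1626.3 / 1000 = 18.38044 kg/s
Step 2: P = mdot*(h_in - h_out)/1000 = 18.38044*(2789.2 - 2138.8)/1000 = 11.955 MW
P = 11.955 MW


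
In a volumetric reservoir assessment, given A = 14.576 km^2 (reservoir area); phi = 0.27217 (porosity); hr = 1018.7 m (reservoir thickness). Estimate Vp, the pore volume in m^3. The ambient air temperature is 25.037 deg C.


Vp = A * 1e6 * hr * phi
Vp = 14.576 * 1e6 * 1018.7 * 0.27217
Vp = 4.0413e+09 m^3


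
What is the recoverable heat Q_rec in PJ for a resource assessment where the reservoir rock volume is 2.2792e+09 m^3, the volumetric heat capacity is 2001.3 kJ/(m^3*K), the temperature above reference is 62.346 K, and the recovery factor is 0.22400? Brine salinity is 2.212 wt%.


Step 1: Q_s = Vr*rhoc*dT/1e12 = 2.2792e+09*2001.3*62.346/1e12 = 284.3827 PJ
Step 2: Q_rec = Q_s * RF = 284.3827 * 0.224 = 63.702 PJ
Q_rec = 63.702 PJ


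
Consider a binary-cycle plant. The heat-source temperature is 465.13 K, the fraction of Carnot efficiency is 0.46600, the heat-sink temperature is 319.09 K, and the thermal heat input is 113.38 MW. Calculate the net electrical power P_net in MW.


Step 1: eta = (1 - Tc/Th)*f = (1 - 319.09/465.13)*0.466 = 0.1463132
Step 2: P_net = eta * Q_in = 0.1463132 * 113.38 = 16.589 MW
P_net = 16.589 MW


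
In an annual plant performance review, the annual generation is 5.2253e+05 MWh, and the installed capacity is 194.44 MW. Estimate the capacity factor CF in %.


CF = E_a / (cap * 8760) * 100
CF = 5.2253e+05 / (194.44 * 8760) * 100
CF = 30.678 %


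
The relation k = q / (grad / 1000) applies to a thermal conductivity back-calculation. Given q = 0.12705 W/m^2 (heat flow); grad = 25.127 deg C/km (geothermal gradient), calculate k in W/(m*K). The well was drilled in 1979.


k = q / (grad / 1000)
k = 0.12705 / (25.127 / 1000)
k = 5.0563 W/(m*K)


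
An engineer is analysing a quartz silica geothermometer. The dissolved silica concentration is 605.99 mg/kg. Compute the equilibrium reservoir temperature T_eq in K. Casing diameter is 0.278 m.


T_eq = 1309 / (5.19 - log10(SiO2)) - 273.15
T_eq = 1309 / (5.19 - log10(605.99)) - 273.15
T_eq = 270.5597 deg C
Convert to K: 270.5597 + 273.15 = 543.71 K
T_eq = 543.71 K


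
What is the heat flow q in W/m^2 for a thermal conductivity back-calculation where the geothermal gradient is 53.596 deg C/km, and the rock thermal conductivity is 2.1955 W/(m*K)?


q = k * grad / 1000
q = 2.1955 * 53.596 / 1000
q = 0.11767 W/m^2


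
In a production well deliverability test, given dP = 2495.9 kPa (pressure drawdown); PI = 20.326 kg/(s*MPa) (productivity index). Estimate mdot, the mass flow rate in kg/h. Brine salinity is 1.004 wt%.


mdot = PI * dP / 1000
mdot = 20.326 * 2495.9 / 1000
mdot = 50.73166 kg/s
Convert: 50.73166 kg/s * 3600.0 = 1.8263e+05 kg/h
mdot = 1.8263e+05 kg/h


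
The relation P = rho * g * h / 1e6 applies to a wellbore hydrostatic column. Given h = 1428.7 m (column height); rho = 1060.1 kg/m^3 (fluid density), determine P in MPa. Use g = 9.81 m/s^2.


P = rho * g * h / 1e6
P = 1060.1 * 9.81 * 1428.7 / 1e6
P = 14.858 MPa


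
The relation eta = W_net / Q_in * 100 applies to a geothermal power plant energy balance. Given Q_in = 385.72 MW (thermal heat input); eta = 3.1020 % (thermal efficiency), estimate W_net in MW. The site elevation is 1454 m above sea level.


W_net = eta / 100 * Q_in
W_net = 3.1020 / 100 * 385.72
W_net = 11.965 MW


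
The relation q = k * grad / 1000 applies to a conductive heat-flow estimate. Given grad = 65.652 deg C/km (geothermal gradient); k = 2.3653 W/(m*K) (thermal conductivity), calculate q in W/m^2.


q = k * grad / 1000
q = 2.3653 * 65.652 / 1000
q = 0.15529 W/m^2


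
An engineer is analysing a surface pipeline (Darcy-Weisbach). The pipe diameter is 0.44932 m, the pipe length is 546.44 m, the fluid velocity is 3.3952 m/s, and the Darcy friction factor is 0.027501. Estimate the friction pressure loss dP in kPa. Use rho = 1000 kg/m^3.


dP = f * (L/D) * (rho*vel^2/2) / 1000
dP = 0.027501 * (546.44/0.44932) * (1000*3.3952^2/2) / 1000
dP = 192.77 kPa


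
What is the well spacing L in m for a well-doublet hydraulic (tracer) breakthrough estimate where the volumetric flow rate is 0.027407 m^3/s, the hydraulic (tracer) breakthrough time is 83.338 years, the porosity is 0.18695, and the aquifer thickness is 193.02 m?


L = sqrt(t_bt*365.25*86400*3*Qv / (pi*hr*phi))
L = sqrt(83.338*365.25*86400*3*0.027407 / (pi*193.02*0.18695))
L = 1381.1 m


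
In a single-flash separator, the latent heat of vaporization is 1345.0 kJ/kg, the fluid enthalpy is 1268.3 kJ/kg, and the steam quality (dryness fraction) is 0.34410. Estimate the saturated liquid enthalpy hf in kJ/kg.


hf = h - x * hfg
hf = 1268.3 - 0.34410 * 1345.0
hf = 805.49 kJ/kg


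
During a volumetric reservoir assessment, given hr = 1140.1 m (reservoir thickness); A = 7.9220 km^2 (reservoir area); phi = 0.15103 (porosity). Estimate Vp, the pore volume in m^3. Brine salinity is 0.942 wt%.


Vp = A * 1e6 * hr * phi
Vp = 7.9220 * 1e6 * 1140.1 * 0.15103
Vp = 1.3641e+09 m^3


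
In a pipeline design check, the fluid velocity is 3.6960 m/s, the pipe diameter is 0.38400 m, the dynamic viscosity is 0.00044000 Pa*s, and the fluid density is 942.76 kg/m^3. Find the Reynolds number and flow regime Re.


Step 1: Re = rho*vel*D/mu = 942.76*3.696*0.384/0.00044 = 3.0410e+06
Step 2: Re = 3.0410e+06 > 4000, so flow is turbulent.
Re = 3.0410e+06 (turbulent)


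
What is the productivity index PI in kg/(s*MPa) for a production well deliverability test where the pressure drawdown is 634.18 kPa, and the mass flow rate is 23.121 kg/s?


PI = mdot * 1000 / dP
PI = 23.121 * 1000 / 634.18
PI = 36.458 kg/(s*MPa)


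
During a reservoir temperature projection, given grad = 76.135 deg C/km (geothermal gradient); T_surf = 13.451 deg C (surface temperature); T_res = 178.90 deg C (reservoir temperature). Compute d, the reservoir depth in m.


d = (T_res - T_surf) / grad * 1000
d = (178.90 - 13.451) / 76.135 * 1000
d = 2173.1 m


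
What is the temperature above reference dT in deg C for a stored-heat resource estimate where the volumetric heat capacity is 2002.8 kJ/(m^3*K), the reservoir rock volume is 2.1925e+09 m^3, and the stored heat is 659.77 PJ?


dT = Q_s * 1e12 / (Vr * rhoc)
dT = 659.77 * 1e12 / (2.1925e+09 * 2002.8)
dT = 150.2503 K
Convert (temperature difference, 1 K = 1 deg C): 150.2503 K = 150.2503 deg C
dT = 150.25 deg C


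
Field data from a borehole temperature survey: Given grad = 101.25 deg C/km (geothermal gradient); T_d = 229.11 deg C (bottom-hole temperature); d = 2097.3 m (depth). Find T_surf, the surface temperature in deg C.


T_surf = T_d - grad * d / 1000
T_surf = 229.11 - 101.25 * 2097.3 / 1000
T_surf = 16.758 deg C


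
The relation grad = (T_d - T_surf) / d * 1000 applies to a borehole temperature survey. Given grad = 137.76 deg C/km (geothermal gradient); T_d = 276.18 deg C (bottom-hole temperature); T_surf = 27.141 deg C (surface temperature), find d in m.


d = (T_d - T_surf) / grad * 1000
d = (276.18 - 27.141) / 137.76 * 1000
d = 1807.8 m


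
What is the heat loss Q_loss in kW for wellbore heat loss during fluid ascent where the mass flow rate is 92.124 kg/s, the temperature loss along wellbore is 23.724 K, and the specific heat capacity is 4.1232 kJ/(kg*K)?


Q_loss = mdot * cp * dT
Q_loss = 92.124 * 4.1232 * 23.724
Q_loss = 9011.5 kW


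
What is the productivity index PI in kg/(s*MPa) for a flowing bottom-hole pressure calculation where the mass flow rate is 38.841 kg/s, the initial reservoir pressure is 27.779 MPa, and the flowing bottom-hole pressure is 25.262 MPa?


PI = mdot / (P_i - P_wf)
PI = 38.841 / (27.779 - 25.262)
PI = 15.431 kg/(s*MPa)


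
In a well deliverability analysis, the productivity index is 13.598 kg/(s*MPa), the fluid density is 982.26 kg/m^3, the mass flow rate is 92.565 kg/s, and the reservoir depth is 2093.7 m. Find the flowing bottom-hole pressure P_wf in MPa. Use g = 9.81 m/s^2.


Step 1: P_i = rho*g*h/1e6 = 982.26*9.81*2093.7/1e6 = 20.17483 MPa
Step 2: P_wf = P_i - mdot/PI = 20.17483 - 92.565/13.598 = 13.368 MPa
P_wf = 13.368 MPa


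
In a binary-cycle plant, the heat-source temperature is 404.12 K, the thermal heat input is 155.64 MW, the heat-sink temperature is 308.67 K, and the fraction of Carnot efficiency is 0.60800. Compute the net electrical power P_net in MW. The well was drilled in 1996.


Step 1: eta = (1 - Tc/Th)*f = (1 - 308.67/404.12)*0.608 = 0.1436049
Step 2: P_net = eta * Q_in = 0.1436049 * 155.64 = 22.351 MW
P_net = 22.351 MW


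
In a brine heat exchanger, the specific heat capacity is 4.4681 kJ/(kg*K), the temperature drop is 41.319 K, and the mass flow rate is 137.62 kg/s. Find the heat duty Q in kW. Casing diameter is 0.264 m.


Q = mdot * cp * dT / 1000
Q = 137.62 * 4.4681 * 41.319 / 1000
Q = 25.40705 MW
Convert: 25.40705 MW * 1000.0 = 25407 kW
Q = 25407 kW


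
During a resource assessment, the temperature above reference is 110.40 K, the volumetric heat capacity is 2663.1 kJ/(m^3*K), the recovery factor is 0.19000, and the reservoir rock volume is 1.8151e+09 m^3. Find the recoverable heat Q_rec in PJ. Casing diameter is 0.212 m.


Step 1: Q_s = Vr*rhoc*dT/1e12 = 1.8151e+09*2663.1*110.4/1e12 = 533.6507 PJ
Step 2: Q_rec = Q_s * RF = 533.6507 * 0.19 = 101.39 PJ
Q_rec = 101.39 PJ


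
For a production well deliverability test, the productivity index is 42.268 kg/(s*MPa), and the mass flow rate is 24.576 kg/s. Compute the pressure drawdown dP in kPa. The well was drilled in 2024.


dP = mdot * 1000 / PI
dP = 24.576 * 1000 / 42.268
dP = 581.43 kPa


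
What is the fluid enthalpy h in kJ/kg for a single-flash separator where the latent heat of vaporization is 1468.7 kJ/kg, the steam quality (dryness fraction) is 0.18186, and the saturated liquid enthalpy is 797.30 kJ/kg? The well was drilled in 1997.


h = hf + x * hfg
h = 797.30 + 0.18186 * 1468.7
h = 1064.4 kJ/kg


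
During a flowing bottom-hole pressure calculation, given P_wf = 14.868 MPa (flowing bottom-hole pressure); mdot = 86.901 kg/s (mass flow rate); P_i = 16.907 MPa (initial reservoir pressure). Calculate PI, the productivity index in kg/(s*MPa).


PI = mdot / (P_i - P_wf)
PI = 86.901 / (16.907 - 14.868)
PI = 42.619 kg/(s*MPa)


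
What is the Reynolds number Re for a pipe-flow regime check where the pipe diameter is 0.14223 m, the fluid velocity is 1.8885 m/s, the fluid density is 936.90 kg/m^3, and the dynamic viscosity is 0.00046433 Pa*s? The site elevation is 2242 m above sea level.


Re = rho * vel * D / mu
Re = 936.90 * 1.8885 * 0.14223 / 0.00046433
Re = 5.4197e+05


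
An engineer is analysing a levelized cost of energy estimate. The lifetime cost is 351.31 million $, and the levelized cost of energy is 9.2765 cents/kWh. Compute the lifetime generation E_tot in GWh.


E_tot = C_tot / LCOE * 100
E_tot = 351.31 / 9.2765 * 100
E_tot = 3787.1 GWh


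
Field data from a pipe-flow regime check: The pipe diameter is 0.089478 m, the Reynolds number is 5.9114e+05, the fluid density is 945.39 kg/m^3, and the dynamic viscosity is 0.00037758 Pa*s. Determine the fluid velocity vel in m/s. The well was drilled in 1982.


vel = Re * mu / (rho * D)
vel = 5.9114e+05 * 0.00037758 / (945.39 * 0.089478)
vel = 2.6386 m/s


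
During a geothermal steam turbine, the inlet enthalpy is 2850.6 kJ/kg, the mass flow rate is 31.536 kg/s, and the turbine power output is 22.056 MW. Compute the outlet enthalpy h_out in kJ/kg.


h_out = h_in - P * 1000 / mdot
h_out = 2850.6 - 22.056 * 1000 / 31.536
h_out = 2151.2 kJ/kg


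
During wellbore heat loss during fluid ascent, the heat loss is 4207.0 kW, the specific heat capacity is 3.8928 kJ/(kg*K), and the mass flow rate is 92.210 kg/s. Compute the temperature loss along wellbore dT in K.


dT = Q_loss / (mdot * cp)
dT = 4207.0 / (92.210 * 3.8928)
dT = 11.720 K


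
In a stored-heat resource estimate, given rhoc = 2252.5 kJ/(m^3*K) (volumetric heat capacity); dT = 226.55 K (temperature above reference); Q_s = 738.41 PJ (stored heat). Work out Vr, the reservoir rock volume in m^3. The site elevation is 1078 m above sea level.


Vr = Q_s * 1e12 / (rhoc * dT)
Vr = 738.41 * 1e12 / (2252.5 * 226.55)
Vr = 1.4470e+09 m^3


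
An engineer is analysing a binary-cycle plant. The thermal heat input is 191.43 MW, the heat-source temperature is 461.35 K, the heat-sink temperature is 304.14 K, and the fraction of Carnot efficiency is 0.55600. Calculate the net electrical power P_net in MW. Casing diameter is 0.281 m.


Step 1: eta = (1 - Tc/Th)*f = (1 - 304.14/461.35)*0.556 = 0.1894630
Step 2: P_net = eta * Q_in = 0.1894630 * 191.43 = 36.269 MW
P_net = 36.269 MW


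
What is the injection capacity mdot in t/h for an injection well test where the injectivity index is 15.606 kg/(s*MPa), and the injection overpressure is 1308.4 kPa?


mdot = II * dP / 1000
mdot = 15.606 * 1308.4 / 1000
mdot = 20.41889 kg/s
Convert: 20.41889 kg/s * 3.6 = 73.508 t/h
mdot = 73.508 t/h


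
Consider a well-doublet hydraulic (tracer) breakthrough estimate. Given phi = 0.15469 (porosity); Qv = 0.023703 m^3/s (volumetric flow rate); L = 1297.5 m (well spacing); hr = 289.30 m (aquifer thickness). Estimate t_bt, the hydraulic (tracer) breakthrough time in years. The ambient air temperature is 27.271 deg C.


t_bt = pi * hr * phi * L^2 / (3 * Qv) / (365.25*86400)
t_bt = pi * 289.30 * 0.15469 * 1297.5^2 / (3 * 0.023703) / (365.25*86400)
t_bt = 105.47 years


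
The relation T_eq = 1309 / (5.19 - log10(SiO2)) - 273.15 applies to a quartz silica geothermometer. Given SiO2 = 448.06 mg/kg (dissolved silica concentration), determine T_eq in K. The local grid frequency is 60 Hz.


T_eq = 1309 / (5.19 - log10(SiO2)) - 273.15
T_eq = 1309 / (5.19 - log10(448.06)) - 273.15
T_eq = 242.4756 deg C
Convert to K: 242.4756 + 273.15 = 515.63 K
T_eq = 515.63 K


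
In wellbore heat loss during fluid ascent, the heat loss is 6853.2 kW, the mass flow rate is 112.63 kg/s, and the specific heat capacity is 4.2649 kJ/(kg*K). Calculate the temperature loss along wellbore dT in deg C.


dT = Q_loss / (mdot * cp)
dT = 6853.2 / (112.63 * 4.2649)
dT = 14.26693 K
Convert (temperature difference, 1 K = 1 deg C): 14.26693 K = 14.26693 deg C
dT = 14.267 deg C


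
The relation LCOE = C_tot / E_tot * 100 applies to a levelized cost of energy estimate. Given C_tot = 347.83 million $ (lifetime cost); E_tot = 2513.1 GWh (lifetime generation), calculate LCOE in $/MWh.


LCOE = C_tot / E_tot * 100
LCOE = 347.83 / 2513.1 * 100
LCOE = 13.84067 cents/kWh
Convert: 13.84067 cents/kWh * 10.0 = 138.41 $/MWh
LCOE = 138.41 $/MWh


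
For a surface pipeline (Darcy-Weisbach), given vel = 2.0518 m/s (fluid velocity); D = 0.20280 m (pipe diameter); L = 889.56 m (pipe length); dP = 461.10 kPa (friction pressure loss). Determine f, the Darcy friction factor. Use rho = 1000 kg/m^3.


f = dP*1000 / ((L/D)*(rho*vel^2/2))
f = 461.10*1000 / ((889.56/0.20280)*(1000*2.0518^2/2))
f = 0.049940


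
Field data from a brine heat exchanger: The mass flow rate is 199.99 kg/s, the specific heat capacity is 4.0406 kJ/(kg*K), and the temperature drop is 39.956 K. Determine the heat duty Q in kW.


Q = mdot * cp * dT / 1000
Q = 199.99 * 4.0406 * 39.956 / 1000
Q = 32.28763 MW
Convert: 32.28763 MW * 1000.0 = 32288 kW
Q = 32288 kW


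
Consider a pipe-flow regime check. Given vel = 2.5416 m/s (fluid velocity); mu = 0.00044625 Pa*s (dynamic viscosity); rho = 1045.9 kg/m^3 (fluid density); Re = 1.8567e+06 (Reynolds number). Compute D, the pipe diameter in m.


D = Re * mu / (rho * vel)
D = 1.8567e+06 * 0.00044625 / (1045.9 * 2.5416)
D = 0.31169 m


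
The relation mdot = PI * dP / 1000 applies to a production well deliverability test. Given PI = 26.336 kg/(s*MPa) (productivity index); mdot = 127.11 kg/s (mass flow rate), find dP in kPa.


dP = mdot * 1000 / PI
dP = 127.11 * 1000 / 26.336
dP = 4826.5 kPa


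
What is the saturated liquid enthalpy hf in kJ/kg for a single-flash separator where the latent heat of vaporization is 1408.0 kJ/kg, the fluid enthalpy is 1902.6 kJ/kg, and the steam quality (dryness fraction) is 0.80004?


hf = h - x * hfg
hf = 1902.6 - 0.80004 * 1408.0
hf = 776.14 kJ/kg


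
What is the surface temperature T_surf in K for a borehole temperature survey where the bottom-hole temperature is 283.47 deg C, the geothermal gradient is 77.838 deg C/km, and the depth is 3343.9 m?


T_surf = T_d - grad * d / 1000
T_surf = 283.47 - 77.838 * 3343.9 / 1000
T_surf = 23.18751 deg C
Convert to K: 23.18751 + 273.15 = 296.34 K
T_surf = 296.34 K


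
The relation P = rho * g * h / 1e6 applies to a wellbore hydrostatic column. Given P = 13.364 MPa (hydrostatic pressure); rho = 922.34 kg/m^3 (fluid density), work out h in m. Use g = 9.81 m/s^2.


h = P * 1e6 / (g * rho)
h = 13.364 * 1e6 / (9.81 * 922.34)
h = 1477.0 m


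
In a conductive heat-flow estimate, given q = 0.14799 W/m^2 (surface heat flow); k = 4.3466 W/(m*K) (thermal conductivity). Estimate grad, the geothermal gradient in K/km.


grad = q * 1000 / k
grad = 0.14799 * 1000 / 4.3466
grad = 34.04730 deg C/km
Convert: 34.04730 deg C/km * 1.0 = 34.047 K/km
grad = 34.047 K/km


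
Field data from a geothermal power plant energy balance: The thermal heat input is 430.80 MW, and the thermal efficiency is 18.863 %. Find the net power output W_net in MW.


W_net = eta / 100 * Q_in
W_net = 18.863 / 100 * 430.80
W_net = 81.262 MW


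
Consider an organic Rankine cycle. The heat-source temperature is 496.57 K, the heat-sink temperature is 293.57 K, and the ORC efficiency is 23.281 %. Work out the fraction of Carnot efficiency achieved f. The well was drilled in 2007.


f = (eta_orc/100) / (1 - Tc/Th)
f = (23.281/100) / (1 - 293.57/496.57)
f = 0.56949


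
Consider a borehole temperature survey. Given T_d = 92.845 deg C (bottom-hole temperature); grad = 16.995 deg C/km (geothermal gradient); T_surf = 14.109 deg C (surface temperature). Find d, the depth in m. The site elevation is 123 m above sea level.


d = (T_d - T_surf) / grad * 1000
d = (92.845 - 14.109) / 16.995 * 1000
d = 4632.9 m


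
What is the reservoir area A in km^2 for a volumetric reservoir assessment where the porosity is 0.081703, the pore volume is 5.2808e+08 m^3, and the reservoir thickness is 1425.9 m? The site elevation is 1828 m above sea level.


A = Vp / (1e6 * hr * phi)
A = 5.2808e+08 / (1e6 * 1425.9 * 0.081703)
A = 4.5329 km^2


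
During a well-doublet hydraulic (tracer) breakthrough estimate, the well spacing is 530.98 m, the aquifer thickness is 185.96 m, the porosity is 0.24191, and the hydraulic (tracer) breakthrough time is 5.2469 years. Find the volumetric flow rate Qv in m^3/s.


Qv = pi*hr*phi*L^2 / (3*t_bt*365.25*86400)
Qv = pi*185.96*0.24191*530.98^2 / (3*5.2469*365.25*86400)
Qv = 0.080214 m^3/s


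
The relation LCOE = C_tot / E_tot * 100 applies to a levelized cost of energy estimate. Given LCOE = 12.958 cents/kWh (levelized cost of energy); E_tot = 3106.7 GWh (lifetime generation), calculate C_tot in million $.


C_tot = LCOE / 100 * E_tot
C_tot = 12.958 / 100 * 3106.7
C_tot = 402.57 million $


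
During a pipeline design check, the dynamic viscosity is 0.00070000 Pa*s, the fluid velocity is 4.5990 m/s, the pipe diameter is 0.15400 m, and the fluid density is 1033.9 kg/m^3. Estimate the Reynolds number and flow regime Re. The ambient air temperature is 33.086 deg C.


Step 1: Re = rho*vel*D/mu = 1033.9*4.599*0.154/0.0007 = 1.0461e+06
Step 2: Re = 1.0461e+06 > 4000, so flow is turbulent.
Re = 1.0461e+06 (turbulent)


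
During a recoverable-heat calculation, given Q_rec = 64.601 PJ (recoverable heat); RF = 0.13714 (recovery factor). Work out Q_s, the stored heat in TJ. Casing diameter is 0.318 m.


Q_s = Q_rec / RF
Q_s = 64.601 / 0.13714
Q_s = 471.0588 PJ
Convert: 471.0588 PJ * 1000.0 = 4.7106e+05 TJ
Q_s = 4.7106e+05 TJ


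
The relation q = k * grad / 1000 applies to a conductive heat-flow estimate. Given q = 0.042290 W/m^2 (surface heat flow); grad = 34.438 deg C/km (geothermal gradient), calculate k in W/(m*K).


k = q * 1000 / grad
k = 0.042290 * 1000 / 34.438
k = 1.2280 W/(m*K)


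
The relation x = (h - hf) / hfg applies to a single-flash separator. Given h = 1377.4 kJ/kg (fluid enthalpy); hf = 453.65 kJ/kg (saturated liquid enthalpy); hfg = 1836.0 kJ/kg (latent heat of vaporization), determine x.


x = (h - hf) / hfg
x = (1377.4 - 453.65) / 1836.0
x = 0.50313


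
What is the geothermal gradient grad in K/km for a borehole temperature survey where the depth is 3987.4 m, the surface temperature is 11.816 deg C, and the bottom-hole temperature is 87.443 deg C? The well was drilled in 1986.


grad = (T_d - T_surf) / d * 1000
grad = (87.443 - 11.816) / 3987.4 * 1000
grad = 18.96649 deg C/km
Convert: 18.96649 deg C/km * 1.0 = 18.966 K/km
grad = 18.966 K/km
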